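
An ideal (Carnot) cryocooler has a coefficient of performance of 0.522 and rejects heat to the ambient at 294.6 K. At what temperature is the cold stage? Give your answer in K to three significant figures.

101 K

For a Carnot refrigerator COP_R = T_C/(T_H − T_C), so T_C = COP·T_H/(1 + COP).
With T_H = 294.60 K, T_C = 0.522 × 294.60/1.522 = 101.04 K.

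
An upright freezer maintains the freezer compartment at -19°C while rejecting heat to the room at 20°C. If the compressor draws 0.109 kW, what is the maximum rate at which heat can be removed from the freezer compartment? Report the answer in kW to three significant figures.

0.710 kW

In absolute terms T_C = 254.15 K and T_H = 293.15 K, so ΔT = 39.00 K.
COP_Carnot = T_C/ΔT = 254.15/39.00 = 6.517.
Q̇_max = COP_Carnot × Ẇ = 6.517 × 0.1090 kW = 0.7103 kW.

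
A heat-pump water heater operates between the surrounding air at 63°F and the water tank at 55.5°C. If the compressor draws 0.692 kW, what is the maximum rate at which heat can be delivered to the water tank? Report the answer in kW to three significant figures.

5.94 kW

In absolute terms T_C = 290.37 K and T_H = 328.65 K, so ΔT = 38.28 K.
COP_Carnot = T_H/ΔT = 328.65/38.28 = 8.586.
Q̇_max = COP_Carnot × Ẇ = 8.586 × 0.6920 kW = 5.941 kW.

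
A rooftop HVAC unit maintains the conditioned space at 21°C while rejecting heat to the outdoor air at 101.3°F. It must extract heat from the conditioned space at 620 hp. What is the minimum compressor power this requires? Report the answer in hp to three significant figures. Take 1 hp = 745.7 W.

36.9 hp

In absolute terms T_C = 294.15 K and T_H = 311.65 K, so ΔT = 17.50 K.
COP_Carnot = T_C/ΔT = 294.15/17.50 = 16.81.
Ẇ_min = Q̇/COP_Carnot = 620.0/16.81 = 36.89 hp.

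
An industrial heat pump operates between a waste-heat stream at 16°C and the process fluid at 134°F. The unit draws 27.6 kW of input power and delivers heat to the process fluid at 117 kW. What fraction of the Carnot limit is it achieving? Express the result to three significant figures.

COP_actual = Q̇_H/Ẇ = 117.0/27.60 = 4.239.
In absolute terms T_C = 289.15 K and T_H = 329.82 K, so ΔT = 40.67 K.
COP_Carnot = T_H/ΔT = 329.82/40.67 = 8.110.
η_II = COP_actual/COP_Carnot = 4.239/8.110 = 0.5227.

0.523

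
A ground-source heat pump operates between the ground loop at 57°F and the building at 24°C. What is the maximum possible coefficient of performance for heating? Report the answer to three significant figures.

In absolute terms T_C = 287.04 K and T_H = 297.15 K, so ΔT = 10.11 K.
For a reversible cycle, COP_Carnot = T_H/ΔT = 297.15/10.11 = 29.39.

29.4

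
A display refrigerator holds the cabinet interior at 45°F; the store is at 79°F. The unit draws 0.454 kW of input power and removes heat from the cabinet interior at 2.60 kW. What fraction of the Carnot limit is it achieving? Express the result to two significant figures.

COP_actual = Q̇_C/Ẇ = 2.600/0.4540 = 5.727.
In absolute terms T_C = 280.37 K and T_H = 299.26 K, so ΔT = 18.89 K.
COP_Carnot = T_C/ΔT = 280.37/18.89 = 14.84.
η_II = COP_actual/COP_Carnot = 5.727/14.84 = 0.3858.

0.39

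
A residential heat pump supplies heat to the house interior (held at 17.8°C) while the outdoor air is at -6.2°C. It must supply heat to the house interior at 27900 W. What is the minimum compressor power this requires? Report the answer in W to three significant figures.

In absolute terms T_C = 266.95 K and T_H = 290.95 K, so ΔT = 24.00 K.
COP_Carnot = T_H/ΔT = 290.95/24.00 = 12.12.
Ẇ_min = Q̇/COP_Carnot = 27900/12.12 = 2301 W.

2300 W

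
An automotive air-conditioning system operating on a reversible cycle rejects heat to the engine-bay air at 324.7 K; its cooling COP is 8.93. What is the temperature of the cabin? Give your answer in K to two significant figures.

For a Carnot refrigerator COP_R = T_C/(T_H − T_C), so T_C = COP·T_H/(1 + COP).
With T_H = 324.70 K, T_C = 8.93 × 324.70/9.930 = 292.00 K.

290 K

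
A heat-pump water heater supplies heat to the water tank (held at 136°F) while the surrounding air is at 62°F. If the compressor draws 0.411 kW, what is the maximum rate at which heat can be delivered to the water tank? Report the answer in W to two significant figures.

3300 W

In absolute terms T_C = 289.82 K and T_H = 330.93 K, so ΔT = 41.11 K.
COP_Carnot = T_H/ΔT = 330.93/41.11 = 8.050.
Q̇_max = COP_Carnot × Ẇ = 8.050 × 0.4110 kW = 3.308 kW = 3308 W.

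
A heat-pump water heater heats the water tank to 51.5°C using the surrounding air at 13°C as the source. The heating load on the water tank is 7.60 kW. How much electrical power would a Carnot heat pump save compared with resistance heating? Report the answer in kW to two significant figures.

6.7 kW

In absolute terms T_C = 286.15 K and T_H = 324.65 K, so ΔT = 38.50 K.
COP_Carnot = T_H/ΔT = 324.65/38.50 = 8.432.
Resistance heating needs Ẇ_res = Q̇_H = 7.600 kW; the reversible heat pump needs only Ẇ_hp = Q̇_H/COP = 0.9013 kW.
Saving = 7.600 − 0.9013 = 6.699 kW.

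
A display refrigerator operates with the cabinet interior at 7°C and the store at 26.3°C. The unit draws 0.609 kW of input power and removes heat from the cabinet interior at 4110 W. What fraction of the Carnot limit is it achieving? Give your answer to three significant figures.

Converting, Q̇_C = 4110 W = 4.110 kW, so COP_actual = Q̇_C/Ẇ = 4.110/0.6090 = 6.749.
In absolute terms T_C = 280.15 K and T_H = 299.45 K, so ΔT = 19.30 K.
COP_Carnot = T_C/ΔT = 280.15/19.30 = 14.52.
η_II = COP_actual/COP_Carnot = 6.749/14.52 = 0.4649.

0.465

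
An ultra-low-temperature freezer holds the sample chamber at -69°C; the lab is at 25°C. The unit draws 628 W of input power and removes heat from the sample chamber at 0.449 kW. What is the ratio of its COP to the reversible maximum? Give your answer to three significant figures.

Converting, Q̇_C = 0.4490 kW = 449.0 W, so COP_actual = Q̇_C/Ẇ = 449.0/628.0 = 0.7150.
In absolute terms T_C = 204.15 K and T_H = 298.15 K, so ΔT = 94.00 K.
COP_Carnot = T_C/ΔT = 204.15/94.00 = 2.172.
η_II = COP_actual/COP_Carnot = 0.7150/2.172 = 0.3292.

0.329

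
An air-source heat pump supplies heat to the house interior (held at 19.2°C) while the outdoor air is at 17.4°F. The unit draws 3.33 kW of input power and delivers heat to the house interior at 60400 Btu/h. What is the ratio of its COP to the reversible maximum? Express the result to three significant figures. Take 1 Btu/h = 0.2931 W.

Converting, Q̇_H = 60400 Btu/h = 17.70 kW, so COP_actual = Q̇_H/Ẇ = 17.70/3.330 = 5.316.
In absolute terms T_C = 265.04 K and T_H = 292.35 K, so ΔT = 27.31 K.
COP_Carnot = T_H/ΔT = 292.35/27.31 = 10.70.
η_II = COP_actual/COP_Carnot = 5.316/10.70 = 0.4966.

0.497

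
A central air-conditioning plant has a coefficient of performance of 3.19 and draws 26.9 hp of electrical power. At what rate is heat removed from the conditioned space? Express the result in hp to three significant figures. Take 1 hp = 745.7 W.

85.8 hp

Q̇_C = COP × Ẇ = 3.19 × 26.90 = 85.81 hp.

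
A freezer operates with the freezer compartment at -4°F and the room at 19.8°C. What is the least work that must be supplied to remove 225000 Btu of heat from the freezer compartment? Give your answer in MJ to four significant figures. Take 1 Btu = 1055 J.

In absolute terms T_C = 253.15 K and T_H = 292.95 K, so ΔT = 39.80 K.
The reversible limit is COP_R = T_C/ΔT = 6.361, so W_min = Q_C/COP = Q_C·ΔT/T_C.
W_min = 225000 × 39.80/253.15 = 35370 Btu = 37.32 MJ.

37.32 MJ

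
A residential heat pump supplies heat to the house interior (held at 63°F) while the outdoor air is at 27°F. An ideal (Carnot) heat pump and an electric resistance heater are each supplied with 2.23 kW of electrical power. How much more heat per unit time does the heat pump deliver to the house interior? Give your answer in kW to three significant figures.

In absolute terms T_C = 270.37 K and T_H = 290.37 K, so ΔT = 20.00 K.
COP_Carnot = T_H/ΔT = 290.37/20.00 = 14.52.
The heat pump delivers Q̇_H = COP × Ẇ = 32.38 kW; the resistance heater delivers Ẇ = 2.230 kW.
Extra = (COP − 1)·Ẇ = 30.15 kW.

30.1 kW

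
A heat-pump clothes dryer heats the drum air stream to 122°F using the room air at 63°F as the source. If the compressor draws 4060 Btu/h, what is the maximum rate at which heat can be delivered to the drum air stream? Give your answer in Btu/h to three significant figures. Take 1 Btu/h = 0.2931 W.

40000 Btu/h

In absolute terms T_C = 290.37 K and T_H = 323.15 K, so ΔT = 32.78 K.
COP_Carnot = T_H/ΔT = 323.15/32.78 = 9.859.
Q̇_max = COP_Carnot × Ẇ = 9.859 × 4060 Btu/h = 40030 Btu/h.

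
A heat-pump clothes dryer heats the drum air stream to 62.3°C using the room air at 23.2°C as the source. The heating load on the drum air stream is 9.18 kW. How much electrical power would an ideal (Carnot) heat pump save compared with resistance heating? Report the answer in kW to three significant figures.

8.11 kW

In absolute terms T_C = 296.35 K and T_H = 335.45 K, so ΔT = 39.10 K.
COP_Carnot = T_H/ΔT = 335.45/39.10 = 8.579.
Resistance heating needs Ẇ_res = Q̇_H = 9.180 kW; the reversible heat pump needs only Ẇ_hp = Q̇_H/COP = 1.070 kW.
Saving = 9.180 − 1.070 = 8.110 kW.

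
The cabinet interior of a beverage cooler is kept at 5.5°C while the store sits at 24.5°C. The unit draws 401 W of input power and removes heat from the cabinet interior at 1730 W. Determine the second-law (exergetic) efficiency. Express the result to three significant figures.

0.294

COP_actual = Q̇_C/Ẇ = 1730/401.0 = 4.314.
In absolute terms T_C = 278.65 K and T_H = 297.65 K, so ΔT = 19.00 K.
COP_Carnot = T_C/ΔT = 278.65/19.00 = 14.67.
η_II = COP_actual/COP_Carnot = 4.314/14.67 = 0.2942.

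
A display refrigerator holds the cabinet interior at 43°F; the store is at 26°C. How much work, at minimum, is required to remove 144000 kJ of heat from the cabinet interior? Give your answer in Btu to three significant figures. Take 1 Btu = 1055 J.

9720 Btu

In absolute terms T_C = 279.26 K and T_H = 299.15 K, so ΔT = 19.89 K.
The reversible limit is COP_R = T_C/ΔT = 14.04, so W_min = Q_C/COP = Q_C·ΔT/T_C.
W_min = 144000 × 19.89/279.26 = 10260 kJ = 9721 Btu.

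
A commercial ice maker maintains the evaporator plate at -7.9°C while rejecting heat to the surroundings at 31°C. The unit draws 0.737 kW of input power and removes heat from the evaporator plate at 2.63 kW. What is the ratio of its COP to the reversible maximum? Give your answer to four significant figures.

COP_actual = Q̇_C/Ẇ = 2.630/0.7370 = 3.569.
In absolute terms T_C = 265.25 K and T_H = 304.15 K, so ΔT = 38.90 K.
COP_Carnot = T_C/ΔT = 265.25/38.90 = 6.819.
η_II = COP_actual/COP_Carnot = 3.569/6.819 = 0.5233.

0.5233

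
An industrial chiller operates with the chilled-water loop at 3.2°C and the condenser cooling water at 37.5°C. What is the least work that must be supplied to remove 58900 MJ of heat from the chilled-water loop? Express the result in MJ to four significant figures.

In absolute terms T_C = 276.35 K and T_H = 310.65 K, so ΔT = 34.30 K.
The reversible limit is COP_R = T_C/ΔT = 8.057, so W_min = Q_C/COP = Q_C·ΔT/T_C.
W_min = 58900 × 34.30/276.35 = 7311 MJ.

7311 MJ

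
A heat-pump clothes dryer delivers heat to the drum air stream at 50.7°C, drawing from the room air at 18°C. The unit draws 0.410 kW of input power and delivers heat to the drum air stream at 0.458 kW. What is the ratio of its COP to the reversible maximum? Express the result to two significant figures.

0.11

COP_actual = Q̇_H/Ẇ = 0.4580/0.4100 = 1.117.
In absolute terms T_C = 291.15 K and T_H = 323.85 K, so ΔT = 32.70 K.
COP_Carnot = T_H/ΔT = 323.85/32.70 = 9.904.
η_II = COP_actual/COP_Carnot = 1.117/9.904 = 0.1128.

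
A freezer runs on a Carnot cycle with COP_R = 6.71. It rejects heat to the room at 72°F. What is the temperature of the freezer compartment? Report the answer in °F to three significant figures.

For a Carnot refrigerator COP_R = T_C/(T_H − T_C), so T_C = COP·T_H/(1 + COP).
With T_H = 295.37 K, T_C = 6.71 × 295.37/7.710 = 257.06 K.
Converting, 257.06 K = 3.04°F.

3.04 °F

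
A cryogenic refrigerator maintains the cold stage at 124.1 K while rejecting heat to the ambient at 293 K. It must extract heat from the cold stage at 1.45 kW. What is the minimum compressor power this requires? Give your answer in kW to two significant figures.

2.0 kW

The reservoir spacing is ΔT = 293 − 124.1 = 168.9 K.
COP_Carnot = T_C/ΔT = 124.10/168.9 = 0.7348.
Ẇ_min = Q̇/COP_Carnot = 1.450/0.7348 = 1.973 kW.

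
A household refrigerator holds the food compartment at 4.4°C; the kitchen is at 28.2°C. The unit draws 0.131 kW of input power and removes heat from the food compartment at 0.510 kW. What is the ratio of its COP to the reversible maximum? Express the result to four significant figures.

0.3338

COP_actual = Q̇_C/Ẇ = 0.5100/0.1310 = 3.893.
In absolute terms T_C = 277.55 K and T_H = 301.35 K, so ΔT = 23.80 K.
COP_Carnot = T_C/ΔT = 277.55/23.80 = 11.66.
η_II = COP_actual/COP_Carnot = 3.893/11.66 = 0.3338.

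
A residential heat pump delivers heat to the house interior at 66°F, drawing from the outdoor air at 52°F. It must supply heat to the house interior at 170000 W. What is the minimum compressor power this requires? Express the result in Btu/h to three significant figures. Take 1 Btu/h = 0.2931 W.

In absolute terms T_C = 284.26 K and T_H = 292.04 K, so ΔT = 7.778 K.
COP_Carnot = T_H/ΔT = 292.04/7.778 = 37.55.
Ẇ_min = Q̇/COP_Carnot = 170000/37.55 = 4528 W = 15450 Btu/h.

15400 Btu/h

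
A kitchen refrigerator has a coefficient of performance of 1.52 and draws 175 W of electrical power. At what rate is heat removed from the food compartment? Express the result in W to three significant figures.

Q̇_C = COP × Ẇ = 1.52 × 175.0 = 266.0 W.

266 W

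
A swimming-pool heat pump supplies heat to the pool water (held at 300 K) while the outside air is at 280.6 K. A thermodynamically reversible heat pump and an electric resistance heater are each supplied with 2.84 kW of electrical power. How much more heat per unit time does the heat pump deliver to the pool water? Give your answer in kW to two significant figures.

The reservoir spacing is ΔT = 300 − 280.6 = 19.40 K.
COP_Carnot = T_H/ΔT = 300.00/19.40 = 15.46.
The heat pump delivers Q̇_H = COP × Ẇ = 43.92 kW; the resistance heater delivers Ẇ = 2.840 kW.
Extra = (COP − 1)·Ẇ = 41.08 kW.

41 kW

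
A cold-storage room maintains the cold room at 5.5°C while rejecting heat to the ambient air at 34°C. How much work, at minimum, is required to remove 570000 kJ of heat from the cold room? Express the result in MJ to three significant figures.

In absolute terms T_C = 278.65 K and T_H = 307.15 K, so ΔT = 28.50 K.
The reversible limit is COP_R = T_C/ΔT = 9.777, so W_min = Q_C/COP = Q_C·ΔT/T_C.
W_min = 570000 × 28.50/278.65 = 58300 kJ = 58.30 MJ.

58.3 MJ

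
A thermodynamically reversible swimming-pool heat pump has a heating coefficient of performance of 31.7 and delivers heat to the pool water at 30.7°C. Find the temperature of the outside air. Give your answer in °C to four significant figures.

COP_HP = T_H/(T_H − T_C) gives T_H − T_C = T_H/COP.
With T_H = 303.85 K, T_C = 303.85 × (1 − 1/31.7) = 294.26 K.
Converting, 294.26 K = 21.11°C.

21.11 °C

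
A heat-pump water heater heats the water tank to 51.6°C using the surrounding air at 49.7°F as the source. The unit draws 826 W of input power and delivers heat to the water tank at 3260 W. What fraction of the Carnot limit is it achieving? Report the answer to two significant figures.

COP_actual = Q̇_H/Ẇ = 3260/826.0 = 3.947.
In absolute terms T_C = 282.98 K and T_H = 324.75 K, so ΔT = 41.77 K.
COP_Carnot = T_H/ΔT = 324.75/41.77 = 7.775.
η_II = COP_actual/COP_Carnot = 3.947/7.775 = 0.5076.

0.51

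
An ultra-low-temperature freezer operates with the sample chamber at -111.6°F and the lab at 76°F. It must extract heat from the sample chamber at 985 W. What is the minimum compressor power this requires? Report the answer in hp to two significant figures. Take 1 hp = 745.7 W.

In absolute terms T_C = 193.37 K and T_H = 297.59 K, so ΔT = 104.2 K.
COP_Carnot = T_C/ΔT = 193.37/104.2 = 1.855.
Ẇ_min = Q̇/COP_Carnot = 985.0/1.855 = 530.9 W = 0.7119 hp.

0.71 hp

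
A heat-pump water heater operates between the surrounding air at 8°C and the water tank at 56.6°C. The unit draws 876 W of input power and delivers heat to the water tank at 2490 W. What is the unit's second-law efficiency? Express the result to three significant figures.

COP_actual = Q̇_H/Ẇ = 2490/876.0 = 2.842.
In absolute terms T_C = 281.15 K and T_H = 329.75 K, so ΔT = 48.60 K.
COP_Carnot = T_H/ΔT = 329.75/48.60 = 6.785.
η_II = COP_actual/COP_Carnot = 2.842/6.785 = 0.4189.

0.419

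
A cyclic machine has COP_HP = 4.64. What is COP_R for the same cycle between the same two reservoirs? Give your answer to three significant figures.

Since Q_H = Q_C + W for any cycle, COP_R = Q_C/W = Q_H/W − 1.
COP_R = 4.64 − 1 = 3.64.

3.64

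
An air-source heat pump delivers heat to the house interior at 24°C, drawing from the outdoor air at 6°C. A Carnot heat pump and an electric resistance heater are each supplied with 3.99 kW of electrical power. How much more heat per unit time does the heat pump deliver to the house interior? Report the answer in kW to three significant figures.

61.9 kW

In absolute terms T_C = 279.15 K and T_H = 297.15 K, so ΔT = 18.00 K.
COP_Carnot = T_H/ΔT = 297.15/18.00 = 16.51.
The heat pump delivers Q̇_H = COP × Ẇ = 65.87 kW; the resistance heater delivers Ẇ = 3.990 kW.
Extra = (COP − 1)·Ẇ = 61.88 kW.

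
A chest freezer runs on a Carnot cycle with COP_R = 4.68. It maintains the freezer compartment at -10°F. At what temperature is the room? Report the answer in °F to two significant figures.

86 °F

COP_R = T_C/(T_H − T_C) gives T_H − T_C = T_C/COP.
With T_C = 249.82 K, T_H = 249.82 × (1 + 1/4.68) = 303.20 K.
Converting, 303.20 K = 86.08°F.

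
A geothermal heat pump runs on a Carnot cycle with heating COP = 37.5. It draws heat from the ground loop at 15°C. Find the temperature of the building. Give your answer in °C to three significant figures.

COP_HP = T_H/(T_H − T_C) rearranges to T_H = COP·T_C/(COP − 1).
With T_C = 288.15 K, T_H = 37.5 × 288.15/36.50 = 296.04 K.
Converting, 296.04 K = 22.89°C.

22.9 °C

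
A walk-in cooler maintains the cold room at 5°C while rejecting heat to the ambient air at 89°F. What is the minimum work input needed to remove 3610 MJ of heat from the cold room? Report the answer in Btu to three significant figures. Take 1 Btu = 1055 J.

In absolute terms T_C = 278.15 K and T_H = 304.82 K, so ΔT = 26.67 K.
The reversible limit is COP_R = T_C/ΔT = 10.43, so W_min = Q_C/COP = Q_C·ΔT/T_C.
W_min = 3610 × 26.67/278.15 = 346.1 MJ = 328100 Btu.

328000 Btu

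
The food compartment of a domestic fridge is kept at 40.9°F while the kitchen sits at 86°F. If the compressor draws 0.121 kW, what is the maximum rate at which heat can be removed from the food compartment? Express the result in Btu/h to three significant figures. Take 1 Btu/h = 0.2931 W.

4580 Btu/h

In absolute terms T_C = 278.09 K and T_H = 303.15 K, so ΔT = 25.06 K.
COP_Carnot = T_C/ΔT = 278.09/25.06 = 11.10.
Q̇_max = COP_Carnot × Ẇ = 11.10 × 0.1210 kW = 1.343 kW = 4582 Btu/h.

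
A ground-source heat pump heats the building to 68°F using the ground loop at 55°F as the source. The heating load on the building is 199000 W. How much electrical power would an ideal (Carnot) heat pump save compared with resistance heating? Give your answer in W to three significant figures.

194000 W

In absolute terms T_C = 285.93 K and T_H = 293.15 K, so ΔT = 7.222 K.
COP_Carnot = T_H/ΔT = 293.15/7.222 = 40.59.
Resistance heating needs Ẇ_res = Q̇_H = 199000 W; the reversible heat pump needs only Ẇ_hp = Q̇_H/COP = 4903 W.
Saving = 199000 − 4903 = 194100 W.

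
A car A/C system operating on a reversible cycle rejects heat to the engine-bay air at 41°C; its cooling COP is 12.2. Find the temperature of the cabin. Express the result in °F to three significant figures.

For a Carnot refrigerator COP_R = T_C/(T_H − T_C), so T_C = COP·T_H/(1 + COP).
With T_H = 314.15 K, T_C = 12.2 × 314.15/13.20 = 290.35 K.
Converting, 290.35 K = 62.96°F.

63.0 °F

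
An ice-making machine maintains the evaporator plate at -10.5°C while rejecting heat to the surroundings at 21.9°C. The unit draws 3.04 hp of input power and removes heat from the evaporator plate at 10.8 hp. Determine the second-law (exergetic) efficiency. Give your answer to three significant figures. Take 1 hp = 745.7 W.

COP_actual = Q̇_C/Ẇ = 10.80/3.040 = 3.553.
In absolute terms T_C = 262.65 K and T_H = 295.05 K, so ΔT = 32.40 K.
COP_Carnot = T_C/ΔT = 262.65/32.40 = 8.106.
η_II = COP_actual/COP_Carnot = 3.553/8.106 = 0.4382.

0.438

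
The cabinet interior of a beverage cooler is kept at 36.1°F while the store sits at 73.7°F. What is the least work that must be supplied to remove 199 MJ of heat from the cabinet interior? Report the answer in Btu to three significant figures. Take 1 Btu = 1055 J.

14300 Btu

In absolute terms T_C = 275.43 K and T_H = 296.32 K, so ΔT = 20.89 K.
The reversible limit is COP_R = T_C/ΔT = 13.19, so W_min = Q_C/COP = Q_C·ΔT/T_C.
W_min = 199.0 × 20.89/275.43 = 15.09 MJ = 14310 Btu.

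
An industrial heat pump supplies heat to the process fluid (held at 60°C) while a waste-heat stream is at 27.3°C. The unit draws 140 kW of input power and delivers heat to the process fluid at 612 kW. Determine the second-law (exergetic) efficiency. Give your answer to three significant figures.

COP_actual = Q̇_H/Ẇ = 612.0/140.0 = 4.371.
In absolute terms T_C = 300.45 K and T_H = 333.15 K, so ΔT = 32.70 K.
COP_Carnot = T_H/ΔT = 333.15/32.70 = 10.19.
η_II = COP_actual/COP_Carnot = 4.371/10.19 = 0.4291.

0.429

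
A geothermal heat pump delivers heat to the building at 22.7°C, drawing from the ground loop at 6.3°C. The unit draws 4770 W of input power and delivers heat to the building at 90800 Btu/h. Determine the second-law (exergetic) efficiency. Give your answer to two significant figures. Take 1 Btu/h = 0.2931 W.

Converting, Q̇_H = 90800 Btu/h = 26610 W, so COP_actual = Q̇_H/Ẇ = 26610/4770 = 5.579.
In absolute terms T_C = 279.45 K and T_H = 295.85 K, so ΔT = 16.40 K.
COP_Carnot = T_H/ΔT = 295.85/16.40 = 18.04.
η_II = COP_actual/COP_Carnot = 5.579/18.04 = 0.3093.

0.31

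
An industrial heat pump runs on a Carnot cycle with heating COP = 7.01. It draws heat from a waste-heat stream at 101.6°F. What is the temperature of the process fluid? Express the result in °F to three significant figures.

195 °F

COP_HP = T_H/(T_H − T_C) rearranges to T_H = COP·T_C/(COP − 1).
With T_C = 311.82 K, T_H = 7.01 × 311.82/6.010 = 363.70 K.
Converting, 363.70 K = 194.99°F.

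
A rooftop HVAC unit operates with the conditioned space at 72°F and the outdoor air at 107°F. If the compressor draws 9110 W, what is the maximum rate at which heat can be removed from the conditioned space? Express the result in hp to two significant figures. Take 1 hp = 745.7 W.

190 hp

In absolute terms T_C = 295.37 K and T_H = 314.82 K, so ΔT = 19.44 K.
COP_Carnot = T_C/ΔT = 295.37/19.44 = 15.19.
Q̇_max = COP_Carnot × Ẇ = 15.19 × 9110 W = 138400 W = 185.6 hp.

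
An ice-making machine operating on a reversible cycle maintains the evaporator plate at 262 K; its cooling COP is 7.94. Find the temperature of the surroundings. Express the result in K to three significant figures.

COP_R = T_C/(T_H − T_C) gives T_H − T_C = T_C/COP.
With T_C = 262.00 K, T_H = 262.00 × (1 + 1/7.94) = 295.00 K.

295 K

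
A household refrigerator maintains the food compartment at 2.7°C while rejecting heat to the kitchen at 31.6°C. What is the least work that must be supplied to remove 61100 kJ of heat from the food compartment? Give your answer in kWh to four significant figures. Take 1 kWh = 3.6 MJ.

In absolute terms T_C = 275.85 K and T_H = 304.75 K, so ΔT = 28.90 K.
The reversible limit is COP_R = T_C/ΔT = 9.545, so W_min = Q_C/COP = Q_C·ΔT/T_C.
W_min = 61100 × 28.90/275.85 = 6401 kJ = 1.778 kWh.

1.778 kWh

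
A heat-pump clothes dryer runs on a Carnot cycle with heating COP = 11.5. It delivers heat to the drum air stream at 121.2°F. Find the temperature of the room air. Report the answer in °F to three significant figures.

70.7 °F

COP_HP = T_H/(T_H − T_C) gives T_H − T_C = T_H/COP.
With T_H = 322.71 K, T_C = 322.71 × (1 − 1/11.5) = 294.64 K.
Converting, 294.64 K = 70.69°F.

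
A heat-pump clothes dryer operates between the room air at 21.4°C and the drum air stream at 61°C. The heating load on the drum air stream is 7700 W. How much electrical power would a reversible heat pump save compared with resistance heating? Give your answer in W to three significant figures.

6790 W

In absolute terms T_C = 294.55 K and T_H = 334.15 K, so ΔT = 39.60 K.
COP_Carnot = T_H/ΔT = 334.15/39.60 = 8.438.
Resistance heating needs Ẇ_res = Q̇_H = 7700 W; the reversible heat pump needs only Ẇ_hp = Q̇_H/COP = 912.5 W.
Saving = 7700 − 912.5 = 6787 W.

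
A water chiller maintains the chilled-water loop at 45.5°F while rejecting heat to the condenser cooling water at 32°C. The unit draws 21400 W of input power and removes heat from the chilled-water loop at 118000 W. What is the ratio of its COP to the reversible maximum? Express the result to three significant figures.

0.481

COP_actual = Q̇_C/Ẇ = 118000/21400 = 5.514.
In absolute terms T_C = 280.65 K and T_H = 305.15 K, so ΔT = 24.50 K.
COP_Carnot = T_C/ΔT = 280.65/24.50 = 11.46.
η_II = COP_actual/COP_Carnot = 5.514/11.46 = 0.4814.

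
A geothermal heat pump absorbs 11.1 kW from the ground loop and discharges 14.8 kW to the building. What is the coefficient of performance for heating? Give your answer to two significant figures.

The first law gives Q̇_H = Q̇_C + Ẇ, so the three rates are Q̇_C = 11.10, Q̇_H = 14.80, Ẇ = 3.700 kW.
COP_HP = Q̇_H/Ẇ = 14.80/3.700 = 4.000.

4.0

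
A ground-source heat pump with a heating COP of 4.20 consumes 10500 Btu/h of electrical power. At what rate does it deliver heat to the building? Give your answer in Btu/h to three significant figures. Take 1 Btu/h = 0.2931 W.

Q̇_H = COP_HP × Ẇ = 4.20 × 10500 = 44100 Btu/h.

44100 Btu/h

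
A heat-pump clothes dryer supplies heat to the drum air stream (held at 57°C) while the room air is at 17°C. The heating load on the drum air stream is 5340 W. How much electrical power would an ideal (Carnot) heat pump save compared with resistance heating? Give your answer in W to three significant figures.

In absolute terms T_C = 290.15 K and T_H = 330.15 K, so ΔT = 40.00 K.
COP_Carnot = T_H/ΔT = 330.15/40.00 = 8.254.
Resistance heating needs Ẇ_res = Q̇_H = 5340 W; the reversible heat pump needs only Ẇ_hp = Q̇_H/COP = 647.0 W.
Saving = 5340 − 647.0 = 4693 W.

4690 W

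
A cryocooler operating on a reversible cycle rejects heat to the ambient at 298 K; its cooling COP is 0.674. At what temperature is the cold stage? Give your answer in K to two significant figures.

For a Carnot refrigerator COP_R = T_C/(T_H − T_C), so T_C = COP·T_H/(1 + COP).
With T_H = 298.00 K, T_C = 0.674 × 298.00/1.674 = 119.98 K.

120 K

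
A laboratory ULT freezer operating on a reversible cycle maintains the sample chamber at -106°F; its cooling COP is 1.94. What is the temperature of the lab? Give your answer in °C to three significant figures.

COP_R = T_C/(T_H − T_C) gives T_H − T_C = T_C/COP.
With T_C = 196.48 K, T_H = 196.48 × (1 + 1/1.94) = 297.76 K.
Converting, 297.76 K = 24.61°C.

24.6 °C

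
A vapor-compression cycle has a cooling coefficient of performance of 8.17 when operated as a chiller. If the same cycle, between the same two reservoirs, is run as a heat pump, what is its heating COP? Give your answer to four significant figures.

The first law on one cycle gives Q_H = Q_C + W, so Q_H/W = Q_C/W + 1.
COP_HP = COP_R + 1 = 8.17 + 1 = 9.17.

9.170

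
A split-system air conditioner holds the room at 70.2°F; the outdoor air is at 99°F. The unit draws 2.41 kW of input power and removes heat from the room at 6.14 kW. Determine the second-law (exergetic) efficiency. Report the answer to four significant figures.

0.1385

COP_actual = Q̇_C/Ẇ = 6.140/2.410 = 2.548.
In absolute terms T_C = 294.37 K and T_H = 310.37 K, so ΔT = 16.00 K.
COP_Carnot = T_C/ΔT = 294.37/16.00 = 18.40.
η_II = COP_actual/COP_Carnot = 2.548/18.40 = 0.1385.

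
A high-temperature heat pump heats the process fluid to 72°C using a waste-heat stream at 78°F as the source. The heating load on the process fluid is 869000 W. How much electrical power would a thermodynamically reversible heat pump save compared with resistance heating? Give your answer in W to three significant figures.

In absolute terms T_C = 298.71 K and T_H = 345.15 K, so ΔT = 46.44 K.
COP_Carnot = T_H/ΔT = 345.15/46.44 = 7.431.
Resistance heating needs Ẇ_res = Q̇_H = 869000 W; the reversible heat pump needs only Ẇ_hp = Q̇_H/COP = 116900 W.
Saving = 869000 − 116900 = 752100 W.

752000 W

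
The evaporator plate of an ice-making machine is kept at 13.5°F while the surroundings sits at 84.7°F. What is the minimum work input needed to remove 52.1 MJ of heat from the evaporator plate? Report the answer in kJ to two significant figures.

In absolute terms T_C = 262.87 K and T_H = 302.43 K, so ΔT = 39.56 K.
The reversible limit is COP_R = T_C/ΔT = 6.646, so W_min = Q_C/COP = Q_C·ΔT/T_C.
W_min = 52.10 × 39.56/262.87 = 7.840 MJ = 7840 kJ.

7800 kJ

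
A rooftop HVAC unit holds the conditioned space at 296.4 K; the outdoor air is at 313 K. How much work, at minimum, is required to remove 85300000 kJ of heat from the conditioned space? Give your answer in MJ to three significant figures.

The reservoir spacing is ΔT = 313 − 296.4 = 16.60 K.
The reversible limit is COP_R = T_C/ΔT = 17.86, so W_min = Q_C/COP = Q_C·ΔT/T_C.
W_min = 85300000 × 16.60/296.40 = 4777000 kJ = 4777 MJ.

4780 MJ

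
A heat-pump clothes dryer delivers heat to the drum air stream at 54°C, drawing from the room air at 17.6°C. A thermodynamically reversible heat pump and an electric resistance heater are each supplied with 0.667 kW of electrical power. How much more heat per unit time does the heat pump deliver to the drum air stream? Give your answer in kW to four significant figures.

In absolute terms T_C = 290.75 K and T_H = 327.15 K, so ΔT = 36.40 K.
COP_Carnot = T_H/ΔT = 327.15/36.40 = 8.988.
The heat pump delivers Q̇_H = COP × Ẇ = 5.995 kW; the resistance heater delivers Ẇ = 0.6670 kW.
Extra = (COP − 1)·Ẇ = 5.328 kW.

5.328 kW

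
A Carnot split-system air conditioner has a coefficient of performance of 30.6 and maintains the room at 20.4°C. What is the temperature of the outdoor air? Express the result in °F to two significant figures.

COP_R = T_C/(T_H − T_C) gives T_H − T_C = T_C/COP.
With T_C = 293.55 K, T_H = 293.55 × (1 + 1/30.6) = 303.14 K.
Converting, 303.14 K = 85.99°F.

86 °F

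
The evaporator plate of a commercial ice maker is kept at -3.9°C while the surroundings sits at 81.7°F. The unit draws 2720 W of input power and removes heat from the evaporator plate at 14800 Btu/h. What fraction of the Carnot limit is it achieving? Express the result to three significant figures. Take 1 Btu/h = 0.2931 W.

0.187

Converting, Q̇_C = 14800 Btu/h = 4338 W, so COP_actual = Q̇_C/Ẇ = 4338/2720 = 1.595.
In absolute terms T_C = 269.25 K and T_H = 300.76 K, so ΔT = 31.51 K.
COP_Carnot = T_C/ΔT = 269.25/31.51 = 8.545.
η_II = COP_actual/COP_Carnot = 1.595/8.545 = 0.1866.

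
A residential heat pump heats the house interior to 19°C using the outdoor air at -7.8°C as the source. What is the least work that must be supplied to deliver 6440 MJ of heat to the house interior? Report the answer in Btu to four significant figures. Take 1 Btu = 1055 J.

In absolute terms T_C = 265.35 K and T_H = 292.15 K, so ΔT = 26.80 K.
The reversible limit is COP_HP = T_H/ΔT = 10.90, so W_min = Q_H/COP = Q_H·ΔT/T_H.
W_min = 6440 × 26.80/292.15 = 590.8 MJ = 560000 Btu.

560000 Btu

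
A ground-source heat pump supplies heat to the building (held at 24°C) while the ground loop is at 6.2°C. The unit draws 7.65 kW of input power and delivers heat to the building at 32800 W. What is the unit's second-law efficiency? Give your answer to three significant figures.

0.257

Converting, Q̇_H = 32800 W = 32.80 kW, so COP_actual = Q̇_H/Ẇ = 32.80/7.650 = 4.288.
In absolute terms T_C = 279.35 K and T_H = 297.15 K, so ΔT = 17.80 K.
COP_Carnot = T_H/ΔT = 297.15/17.80 = 16.69.
η_II = COP_actual/COP_Carnot = 4.288/16.69 = 0.2568.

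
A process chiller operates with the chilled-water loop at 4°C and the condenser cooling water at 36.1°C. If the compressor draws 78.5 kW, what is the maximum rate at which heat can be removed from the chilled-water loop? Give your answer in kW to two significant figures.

In absolute terms T_C = 277.15 K and T_H = 309.25 K, so ΔT = 32.10 K.
COP_Carnot = T_C/ΔT = 277.15/32.10 = 8.634.
Q̇_max = COP_Carnot × Ẇ = 8.634 × 78.50 kW = 677.8 kW.

680 kW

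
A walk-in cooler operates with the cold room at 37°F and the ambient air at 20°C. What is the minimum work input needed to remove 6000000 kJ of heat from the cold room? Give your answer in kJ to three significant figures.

374000 kJ

In absolute terms T_C = 275.93 K and T_H = 293.15 K, so ΔT = 17.22 K.
The reversible limit is COP_R = T_C/ΔT = 16.02, so W_min = Q_C/COP = Q_C·ΔT/T_C.
W_min = 6000000 × 17.22/275.93 = 374500 kJ.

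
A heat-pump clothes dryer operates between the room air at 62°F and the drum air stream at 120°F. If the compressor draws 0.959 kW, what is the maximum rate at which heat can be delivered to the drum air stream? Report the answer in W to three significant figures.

In absolute terms T_C = 289.82 K and T_H = 322.04 K, so ΔT = 32.22 K.
COP_Carnot = T_H/ΔT = 322.04/32.22 = 9.994.
Q̇_max = COP_Carnot × Ẇ = 9.994 × 0.9590 kW = 9.585 kW = 9585 W.

9580 W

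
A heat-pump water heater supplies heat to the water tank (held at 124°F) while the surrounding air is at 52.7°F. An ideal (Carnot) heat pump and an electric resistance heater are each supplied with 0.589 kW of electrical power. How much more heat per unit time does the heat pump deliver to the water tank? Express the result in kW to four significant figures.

4.233 kW

In absolute terms T_C = 284.65 K and T_H = 324.26 K, so ΔT = 39.61 K.
COP_Carnot = T_H/ΔT = 324.26/39.61 = 8.186.
The heat pump delivers Q̇_H = COP × Ẇ = 4.822 kW; the resistance heater delivers Ẇ = 0.5890 kW.
Extra = (COP − 1)·Ẇ = 4.233 kW.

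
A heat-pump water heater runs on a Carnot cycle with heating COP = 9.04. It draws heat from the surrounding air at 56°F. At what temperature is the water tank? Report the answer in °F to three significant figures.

120 °F

COP_HP = T_H/(T_H − T_C) rearranges to T_H = COP·T_C/(COP − 1).
With T_C = 286.48 K, T_H = 9.04 × 286.48/8.040 = 322.12 K.
Converting, 322.12 K = 120.14°F.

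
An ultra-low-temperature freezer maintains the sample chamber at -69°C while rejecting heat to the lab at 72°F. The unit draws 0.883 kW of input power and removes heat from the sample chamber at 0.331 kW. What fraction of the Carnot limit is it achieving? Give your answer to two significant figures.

0.17

COP_actual = Q̇_C/Ẇ = 0.3310/0.8830 = 0.3749.
In absolute terms T_C = 204.15 K and T_H = 295.37 K, so ΔT = 91.22 K.
COP_Carnot = T_C/ΔT = 204.15/91.22 = 2.238.
η_II = COP_actual/COP_Carnot = 0.3749/2.238 = 0.1675.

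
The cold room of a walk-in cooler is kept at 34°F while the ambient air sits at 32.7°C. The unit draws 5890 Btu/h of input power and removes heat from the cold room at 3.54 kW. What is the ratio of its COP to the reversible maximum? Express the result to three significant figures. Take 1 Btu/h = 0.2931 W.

0.236

Converting, Q̇_C = 3.540 kW = 12080 Btu/h, so COP_actual = Q̇_C/Ẇ = 12080/5890 = 2.051.
In absolute terms T_C = 274.26 K and T_H = 305.85 K, so ΔT = 31.59 K.
COP_Carnot = T_C/ΔT = 274.26/31.59 = 8.682.
η_II = COP_actual/COP_Carnot = 2.051/8.682 = 0.2362.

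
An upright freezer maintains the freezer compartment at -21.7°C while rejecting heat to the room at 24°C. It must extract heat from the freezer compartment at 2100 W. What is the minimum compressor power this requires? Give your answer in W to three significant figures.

382 W

In absolute terms T_C = 251.45 K and T_H = 297.15 K, so ΔT = 45.70 K.
COP_Carnot = T_C/ΔT = 251.45/45.70 = 5.502.
Ẇ_min = Q̇/COP_Carnot = 2100/5.502 = 381.7 W.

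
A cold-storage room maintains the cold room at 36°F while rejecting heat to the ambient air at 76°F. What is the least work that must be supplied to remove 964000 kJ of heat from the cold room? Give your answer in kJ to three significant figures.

77800 kJ

In absolute terms T_C = 275.37 K and T_H = 297.59 K, so ΔT = 22.22 K.
The reversible limit is COP_R = T_C/ΔT = 12.39, so W_min = Q_C/COP = Q_C·ΔT/T_C.
W_min = 964000 × 22.22/275.37 = 77790 kJ.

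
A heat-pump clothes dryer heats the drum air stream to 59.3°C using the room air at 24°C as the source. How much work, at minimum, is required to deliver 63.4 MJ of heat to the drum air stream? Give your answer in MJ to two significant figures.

In absolute terms T_C = 297.15 K and T_H = 332.45 K, so ΔT = 35.30 K.
The reversible limit is COP_HP = T_H/ΔT = 9.418, so W_min = Q_H/COP = Q_H·ΔT/T_H.
W_min = 63.40 × 35.30/332.45 = 6.732 MJ.

6.7 MJ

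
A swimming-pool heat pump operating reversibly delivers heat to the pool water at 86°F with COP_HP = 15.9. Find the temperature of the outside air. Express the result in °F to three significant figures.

COP_HP = T_H/(T_H − T_C) gives T_H − T_C = T_H/COP.
With T_H = 303.15 K, T_C = 303.15 × (1 − 1/15.9) = 284.08 K.
Converting, 284.08 K = 51.68°F.

51.7 °F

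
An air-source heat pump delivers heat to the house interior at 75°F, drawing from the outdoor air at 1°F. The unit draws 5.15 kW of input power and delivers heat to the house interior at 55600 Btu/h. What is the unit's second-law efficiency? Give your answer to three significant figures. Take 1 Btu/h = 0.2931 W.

Converting, Q̇_H = 55600 Btu/h = 16.30 kW, so COP_actual = Q̇_H/Ẇ = 16.30/5.150 = 3.164.
In absolute terms T_C = 255.93 K and T_H = 297.04 K, so ΔT = 41.11 K.
COP_Carnot = T_H/ΔT = 297.04/41.11 = 7.225.
η_II = COP_actual/COP_Carnot = 3.164/7.225 = 0.4380.

0.438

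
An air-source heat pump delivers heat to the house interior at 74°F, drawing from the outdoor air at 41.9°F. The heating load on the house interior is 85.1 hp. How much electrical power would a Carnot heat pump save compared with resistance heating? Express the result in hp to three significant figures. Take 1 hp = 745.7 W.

In absolute terms T_C = 278.65 K and T_H = 296.48 K, so ΔT = 17.83 K.
COP_Carnot = T_H/ΔT = 296.48/17.83 = 16.63.
Resistance heating needs Ẇ_res = Q̇_H = 85.10 hp; the reversible heat pump needs only Ẇ_hp = Q̇_H/COP = 5.119 hp.
Saving = 85.10 − 5.119 = 79.98 hp.

80.0 hp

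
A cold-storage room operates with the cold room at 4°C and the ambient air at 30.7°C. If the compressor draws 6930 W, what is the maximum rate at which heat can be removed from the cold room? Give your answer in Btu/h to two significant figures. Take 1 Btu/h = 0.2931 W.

250000 Btu/h

In absolute terms T_C = 277.15 K and T_H = 303.85 K, so ΔT = 26.70 K.
COP_Carnot = T_C/ΔT = 277.15/26.70 = 10.38.
Q̇_max = COP_Carnot × Ẇ = 10.38 × 6930 W = 71930 W = 245400 Btu/h.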